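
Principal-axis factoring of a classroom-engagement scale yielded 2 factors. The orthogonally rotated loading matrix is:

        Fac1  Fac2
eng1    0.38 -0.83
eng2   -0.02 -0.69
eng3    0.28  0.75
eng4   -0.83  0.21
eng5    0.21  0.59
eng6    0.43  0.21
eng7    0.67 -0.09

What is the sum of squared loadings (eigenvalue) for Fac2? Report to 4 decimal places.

2.1719

SS loadings for Fac2 = (-0.83)² + (-0.69)² + 0.75² + 0.21² + 0.59² + 0.21² + (-0.09)² = 0.6889 + 0.4761 + 0.5625 + 0.0441 + 0.3481 + 0.0441 + 0.0081 = 2.1719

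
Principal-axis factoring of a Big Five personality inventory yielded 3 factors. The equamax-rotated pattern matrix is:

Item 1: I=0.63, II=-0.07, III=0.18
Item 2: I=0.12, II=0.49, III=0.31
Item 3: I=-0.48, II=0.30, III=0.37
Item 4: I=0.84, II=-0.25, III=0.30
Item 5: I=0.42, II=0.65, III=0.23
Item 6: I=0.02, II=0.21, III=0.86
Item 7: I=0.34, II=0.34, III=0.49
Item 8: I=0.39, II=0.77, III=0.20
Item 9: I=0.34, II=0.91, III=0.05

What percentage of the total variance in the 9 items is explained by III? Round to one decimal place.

15.9%

SS loadings for III = 0.18² + 0.31² + 0.37² + 0.30² + 0.23² + 0.86² + 0.49² + 0.20² + 0.05² = 1.4305
With 9 standardized items, total variance = 9. Proportion = 1.4305/9 = 0.1589 → 15.89%.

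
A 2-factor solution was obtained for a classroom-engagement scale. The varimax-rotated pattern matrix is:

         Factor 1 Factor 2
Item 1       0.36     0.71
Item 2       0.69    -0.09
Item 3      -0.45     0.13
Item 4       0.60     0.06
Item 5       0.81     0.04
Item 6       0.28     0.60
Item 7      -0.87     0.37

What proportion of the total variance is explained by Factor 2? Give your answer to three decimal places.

0.147

SS loadings for Factor 2 = 0.71² + (-0.09)² + 0.13² + 0.06² + 0.04² + 0.60² + 0.37² = 1.0312
Proportion of variance = 1.0312 / 7 = 0.1473.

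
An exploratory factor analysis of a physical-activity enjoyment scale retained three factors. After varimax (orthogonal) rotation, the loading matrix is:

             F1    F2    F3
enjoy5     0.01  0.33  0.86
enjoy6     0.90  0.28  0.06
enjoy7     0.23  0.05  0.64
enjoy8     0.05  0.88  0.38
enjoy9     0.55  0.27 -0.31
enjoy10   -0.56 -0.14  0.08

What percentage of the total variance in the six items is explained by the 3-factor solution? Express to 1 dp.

Communalities: 0.8486, 0.8920, 0.4650, 0.9213, 0.4715, 0.3396; Σh² = 3.9380.
Total variance with 6 standardized items is 6, so the solution explains 3.9380/6 = 0.6563 = 65.63%.

65.6%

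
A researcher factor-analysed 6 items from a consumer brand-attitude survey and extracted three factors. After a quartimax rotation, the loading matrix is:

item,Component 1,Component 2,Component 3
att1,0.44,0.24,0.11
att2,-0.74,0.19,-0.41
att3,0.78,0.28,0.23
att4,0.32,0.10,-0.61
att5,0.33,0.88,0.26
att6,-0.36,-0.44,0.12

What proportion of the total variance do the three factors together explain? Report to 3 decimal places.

SS loadings by factor: 1.6905, 1.1501, 0.6872; total = 3.5278.
Total variance with 6 standardized items is 6, so the solution explains 3.5278/6 = 0.5880.

0.588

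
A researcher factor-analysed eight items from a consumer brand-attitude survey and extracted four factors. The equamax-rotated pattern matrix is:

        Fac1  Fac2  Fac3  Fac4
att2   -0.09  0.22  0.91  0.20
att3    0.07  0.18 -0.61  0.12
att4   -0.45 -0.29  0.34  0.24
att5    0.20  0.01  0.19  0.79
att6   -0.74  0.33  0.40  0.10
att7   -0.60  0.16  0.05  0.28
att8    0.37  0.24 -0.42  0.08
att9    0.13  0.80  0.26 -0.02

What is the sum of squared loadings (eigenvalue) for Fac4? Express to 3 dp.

0.831

SS loadings for Fac4 = 0.20² + 0.12² + 0.24² + 0.79² + 0.10² + 0.28² + 0.08² + (-0.02)² = 0.0400 + 0.0144 + 0.0576 + 0.6241 + 0.0100 + 0.0784 + 0.0064 + 0.0004 = 0.8313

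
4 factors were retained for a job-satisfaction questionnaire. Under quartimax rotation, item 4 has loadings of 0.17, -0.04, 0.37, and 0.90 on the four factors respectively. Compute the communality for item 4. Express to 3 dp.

h² = 0.17² + (-0.04)² + 0.37² + 0.90² = 0.0289 + 0.0016 + 0.1369 + 0.8100 = 0.9774

0.977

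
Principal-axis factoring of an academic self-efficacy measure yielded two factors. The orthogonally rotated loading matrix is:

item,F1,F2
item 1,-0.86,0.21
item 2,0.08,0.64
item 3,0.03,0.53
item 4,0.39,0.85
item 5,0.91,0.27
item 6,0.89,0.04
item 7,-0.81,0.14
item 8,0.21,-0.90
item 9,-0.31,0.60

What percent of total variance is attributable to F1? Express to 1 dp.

SS loadings for F1 = (-0.86)² + 0.08² + 0.03² + 0.39² + 0.91² + 0.89² + (-0.81)² + 0.21² + (-0.31)² = 3.3155
With 9 standardized items, total variance = 9. Proportion = 3.3155/9 = 0.3684 → 36.84%.

36.8%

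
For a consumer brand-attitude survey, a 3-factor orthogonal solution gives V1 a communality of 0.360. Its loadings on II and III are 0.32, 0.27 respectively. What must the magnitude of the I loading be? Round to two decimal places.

Under orthogonal rotation h² = Σλ², so λ_I² = h² − (0.1753) = 0.360 − 0.1753 = 0.1847.
|λ| = √0.1847 = 0.4298.

0.43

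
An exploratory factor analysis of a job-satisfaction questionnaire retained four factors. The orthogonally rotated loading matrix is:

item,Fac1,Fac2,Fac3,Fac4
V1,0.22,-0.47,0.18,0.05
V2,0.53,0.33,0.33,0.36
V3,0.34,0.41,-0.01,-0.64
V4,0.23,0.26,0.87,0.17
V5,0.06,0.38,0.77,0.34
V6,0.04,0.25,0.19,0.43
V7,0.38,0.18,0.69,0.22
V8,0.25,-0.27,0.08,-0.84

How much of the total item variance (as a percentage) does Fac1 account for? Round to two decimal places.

SS loadings for Fac1 = 0.22² + 0.53² + 0.34² + 0.23² + 0.06² + 0.04² + 0.38² + 0.25² = 0.7099
With 8 standardized items, total variance = 8. Proportion = 0.7099/8 = 0.0887 → 8.87%.

8.87%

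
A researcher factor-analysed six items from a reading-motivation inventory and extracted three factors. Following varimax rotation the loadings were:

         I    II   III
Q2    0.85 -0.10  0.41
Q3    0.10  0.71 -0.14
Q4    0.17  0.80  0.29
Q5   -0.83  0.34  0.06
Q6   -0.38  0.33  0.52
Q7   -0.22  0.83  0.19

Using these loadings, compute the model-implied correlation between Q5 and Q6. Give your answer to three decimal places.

0.459

r̂ = Σ λ_i·λ_j across factors = (-0.83)(-0.38) + (0.34)(0.33) + (0.06)(0.52)
  = +0.3154 +0.1122 +0.0312 = 0.4588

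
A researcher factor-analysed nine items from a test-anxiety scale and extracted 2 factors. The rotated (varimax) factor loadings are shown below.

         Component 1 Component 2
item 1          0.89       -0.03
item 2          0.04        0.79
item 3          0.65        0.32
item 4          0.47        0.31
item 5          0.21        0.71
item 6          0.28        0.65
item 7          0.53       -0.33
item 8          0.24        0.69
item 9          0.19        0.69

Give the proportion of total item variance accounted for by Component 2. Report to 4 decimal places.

0.3124

SS loadings for Component 2 = (-0.03)² + 0.79² + 0.32² + 0.31² + 0.71² + 0.65² + (-0.33)² + 0.69² + 0.69² = 2.8112
Proportion of variance = 2.8112 / 9 = 0.3124.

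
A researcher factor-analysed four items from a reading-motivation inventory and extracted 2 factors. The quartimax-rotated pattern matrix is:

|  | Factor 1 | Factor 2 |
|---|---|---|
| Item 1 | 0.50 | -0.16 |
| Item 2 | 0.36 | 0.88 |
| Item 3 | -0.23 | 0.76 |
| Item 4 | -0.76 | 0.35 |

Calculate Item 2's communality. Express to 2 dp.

0.90

h² = 0.36² + 0.88² = 0.1296 + 0.7744 = 0.9040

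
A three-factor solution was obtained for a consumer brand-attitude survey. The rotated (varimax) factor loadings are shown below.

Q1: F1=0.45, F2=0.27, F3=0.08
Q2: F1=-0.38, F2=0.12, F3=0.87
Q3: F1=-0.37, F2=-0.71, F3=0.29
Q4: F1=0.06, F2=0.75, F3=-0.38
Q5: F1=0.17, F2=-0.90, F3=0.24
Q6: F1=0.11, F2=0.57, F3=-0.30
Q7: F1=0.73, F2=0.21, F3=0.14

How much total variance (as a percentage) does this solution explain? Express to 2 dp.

SS loadings by factor: 1.0613, 2.3329, 1.1590; total = 4.5532.
Total variance with 7 standardized items is 7, so the solution explains 4.5532/7 = 0.6505 = 65.05%.

65.05%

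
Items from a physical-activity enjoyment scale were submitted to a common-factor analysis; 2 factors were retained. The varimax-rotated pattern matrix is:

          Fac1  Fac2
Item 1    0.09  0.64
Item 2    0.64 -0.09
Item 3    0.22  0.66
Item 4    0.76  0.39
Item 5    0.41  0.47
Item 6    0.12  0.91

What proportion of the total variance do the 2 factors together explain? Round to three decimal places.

0.547

SS loadings by factor: 1.2262, 2.0544; total = 3.2806.
Total variance with 6 standardized items is 6, so the solution explains 3.2806/6 = 0.5468.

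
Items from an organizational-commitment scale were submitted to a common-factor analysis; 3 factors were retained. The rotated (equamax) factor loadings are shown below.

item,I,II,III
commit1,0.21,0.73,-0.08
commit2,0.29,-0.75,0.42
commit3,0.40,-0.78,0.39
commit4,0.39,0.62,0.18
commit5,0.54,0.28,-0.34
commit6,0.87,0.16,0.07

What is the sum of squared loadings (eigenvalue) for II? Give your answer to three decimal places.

2.192

SS loadings for II = 0.73² + (-0.75)² + (-0.78)² + 0.62² + 0.28² + 0.16² = 0.5329 + 0.5625 + 0.6084 + 0.3844 + 0.0784 + 0.0256 = 2.1922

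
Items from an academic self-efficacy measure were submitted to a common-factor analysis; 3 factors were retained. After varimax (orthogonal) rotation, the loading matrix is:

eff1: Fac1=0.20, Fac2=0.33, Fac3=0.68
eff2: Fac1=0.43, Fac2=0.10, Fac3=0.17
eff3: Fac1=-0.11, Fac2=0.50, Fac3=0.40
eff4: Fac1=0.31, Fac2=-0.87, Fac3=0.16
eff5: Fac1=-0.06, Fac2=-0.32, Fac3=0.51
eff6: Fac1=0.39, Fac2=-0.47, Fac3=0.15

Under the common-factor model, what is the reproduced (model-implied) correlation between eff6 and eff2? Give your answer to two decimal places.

r̂ = Σ λ_i·λ_j across factors = (0.39)(0.43) + (-0.47)(0.10) + (0.15)(0.17)
  = +0.1677 -0.0470 +0.0255 = 0.1462

0.15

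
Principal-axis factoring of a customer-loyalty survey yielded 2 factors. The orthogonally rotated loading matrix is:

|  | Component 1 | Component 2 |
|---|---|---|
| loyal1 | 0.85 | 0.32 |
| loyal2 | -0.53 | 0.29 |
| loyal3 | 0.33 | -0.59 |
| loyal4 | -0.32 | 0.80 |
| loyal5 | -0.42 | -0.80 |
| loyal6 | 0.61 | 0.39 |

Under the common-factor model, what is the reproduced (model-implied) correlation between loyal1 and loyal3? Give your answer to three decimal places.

0.092

r̂ = Σ λ_i·λ_j across factors = (0.85)(0.33) + (0.32)(-0.59)
  = +0.2805 -0.1888 = 0.0917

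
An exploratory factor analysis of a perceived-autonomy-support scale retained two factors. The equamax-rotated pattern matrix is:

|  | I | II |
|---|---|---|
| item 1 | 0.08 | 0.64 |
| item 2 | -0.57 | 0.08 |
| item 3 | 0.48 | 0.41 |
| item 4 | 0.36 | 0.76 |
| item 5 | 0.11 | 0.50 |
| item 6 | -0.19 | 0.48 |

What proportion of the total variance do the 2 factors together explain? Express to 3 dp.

Communalities: 0.4160, 0.3313, 0.3985, 0.7072, 0.2621, 0.2665; Σh² = 2.3816.
Total variance with 6 standardized items is 6, so the solution explains 2.3816/6 = 0.3969.

0.397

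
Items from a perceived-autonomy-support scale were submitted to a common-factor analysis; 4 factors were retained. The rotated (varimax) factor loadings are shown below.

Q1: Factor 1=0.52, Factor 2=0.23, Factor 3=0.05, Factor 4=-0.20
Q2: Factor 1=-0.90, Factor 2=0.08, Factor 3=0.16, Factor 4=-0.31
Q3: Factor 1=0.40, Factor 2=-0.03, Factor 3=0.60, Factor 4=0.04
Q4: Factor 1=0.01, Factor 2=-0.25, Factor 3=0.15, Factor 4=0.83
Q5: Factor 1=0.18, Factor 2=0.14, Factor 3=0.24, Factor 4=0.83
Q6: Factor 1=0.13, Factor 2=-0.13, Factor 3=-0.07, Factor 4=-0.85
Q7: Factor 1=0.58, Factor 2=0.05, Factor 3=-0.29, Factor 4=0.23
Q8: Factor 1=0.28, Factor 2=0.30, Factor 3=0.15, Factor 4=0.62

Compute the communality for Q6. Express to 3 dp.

h² = 0.13² + (-0.13)² + (-0.07)² + (-0.85)² = 0.0169 + 0.0169 + 0.0049 + 0.7225 = 0.7612

0.761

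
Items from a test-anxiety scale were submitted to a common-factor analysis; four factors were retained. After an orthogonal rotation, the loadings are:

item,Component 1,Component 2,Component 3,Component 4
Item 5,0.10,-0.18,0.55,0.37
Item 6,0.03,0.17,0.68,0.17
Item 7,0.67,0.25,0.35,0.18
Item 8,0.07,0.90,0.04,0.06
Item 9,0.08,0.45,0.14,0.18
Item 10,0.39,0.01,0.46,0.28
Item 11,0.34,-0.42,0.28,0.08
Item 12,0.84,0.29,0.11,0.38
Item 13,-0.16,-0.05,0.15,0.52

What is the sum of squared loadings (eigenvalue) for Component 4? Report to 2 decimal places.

0.73

SS loadings for Component 4 = 0.37² + 0.17² + 0.18² + 0.06² + 0.18² + 0.28² + 0.08² + 0.38² + 0.52² = 0.1369 + 0.0289 + 0.0324 + 0.0036 + 0.0324 + 0.0784 + 0.0064 + 0.1444 + 0.2704 = 0.7338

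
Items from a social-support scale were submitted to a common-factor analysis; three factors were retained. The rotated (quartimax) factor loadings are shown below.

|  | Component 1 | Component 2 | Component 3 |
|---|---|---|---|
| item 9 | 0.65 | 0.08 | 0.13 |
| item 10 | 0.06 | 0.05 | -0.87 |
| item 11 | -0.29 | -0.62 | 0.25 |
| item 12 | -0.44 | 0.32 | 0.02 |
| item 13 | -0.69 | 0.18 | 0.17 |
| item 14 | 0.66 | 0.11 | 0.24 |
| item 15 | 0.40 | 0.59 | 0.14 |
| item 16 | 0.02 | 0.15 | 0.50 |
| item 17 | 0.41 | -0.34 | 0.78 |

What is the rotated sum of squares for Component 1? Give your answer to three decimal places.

SS loadings for Component 1 = 0.65² + 0.06² + (-0.29)² + (-0.44)² + (-0.69)² + 0.66² + 0.40² + 0.02² + 0.41² = 0.4225 + 0.0036 + 0.0841 + 0.1936 + 0.4761 + 0.4356 + 0.1600 + 0.0004 + 0.1681 = 1.9440

1.944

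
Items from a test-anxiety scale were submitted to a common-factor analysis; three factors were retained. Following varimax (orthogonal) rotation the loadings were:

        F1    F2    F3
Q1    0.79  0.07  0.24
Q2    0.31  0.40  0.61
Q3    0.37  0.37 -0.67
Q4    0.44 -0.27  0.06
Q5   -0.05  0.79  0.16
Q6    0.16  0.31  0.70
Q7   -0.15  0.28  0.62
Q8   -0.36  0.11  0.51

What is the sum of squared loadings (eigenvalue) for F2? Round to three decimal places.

SS loadings for F2 = 0.07² + 0.40² + 0.37² + (-0.27)² + 0.79² + 0.31² + 0.28² + 0.11² = 0.0049 + 0.1600 + 0.1369 + 0.0729 + 0.6241 + 0.0961 + 0.0784 + 0.0121 = 1.1854

1.185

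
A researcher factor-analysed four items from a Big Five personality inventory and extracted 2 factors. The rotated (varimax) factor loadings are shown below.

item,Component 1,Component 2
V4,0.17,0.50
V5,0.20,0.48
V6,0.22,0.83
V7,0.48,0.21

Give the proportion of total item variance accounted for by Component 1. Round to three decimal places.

SS loadings for Component 1 = 0.17² + 0.20² + 0.22² + 0.48² = 0.3477
Proportion of variance = 0.3477 / 4 = 0.0869.

0.087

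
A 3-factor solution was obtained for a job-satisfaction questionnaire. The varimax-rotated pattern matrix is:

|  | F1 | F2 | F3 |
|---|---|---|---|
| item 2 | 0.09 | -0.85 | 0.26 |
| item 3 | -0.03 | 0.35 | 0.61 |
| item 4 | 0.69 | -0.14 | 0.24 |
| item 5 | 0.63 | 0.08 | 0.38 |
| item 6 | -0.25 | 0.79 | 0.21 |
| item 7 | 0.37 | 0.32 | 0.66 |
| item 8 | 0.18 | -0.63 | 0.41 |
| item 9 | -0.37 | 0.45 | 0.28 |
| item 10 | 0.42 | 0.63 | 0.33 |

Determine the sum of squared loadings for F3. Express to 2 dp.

1.48

SS loadings for F3 = 0.26² + 0.61² + 0.24² + 0.38² + 0.21² + 0.66² + 0.41² + 0.28² + 0.33² = 0.0676 + 0.3721 + 0.0576 + 0.1444 + 0.0441 + 0.4356 + 0.1681 + 0.0784 + 0.1089 = 1.4768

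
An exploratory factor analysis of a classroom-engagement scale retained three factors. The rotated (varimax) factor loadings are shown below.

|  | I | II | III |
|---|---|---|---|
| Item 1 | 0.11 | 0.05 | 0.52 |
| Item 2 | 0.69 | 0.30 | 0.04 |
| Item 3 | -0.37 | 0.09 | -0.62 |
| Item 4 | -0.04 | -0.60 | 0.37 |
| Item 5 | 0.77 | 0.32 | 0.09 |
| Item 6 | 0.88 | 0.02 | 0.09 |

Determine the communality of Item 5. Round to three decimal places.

0.703

h² = 0.77² + 0.32² + 0.09² = 0.5929 + 0.1024 + 0.0081 = 0.7034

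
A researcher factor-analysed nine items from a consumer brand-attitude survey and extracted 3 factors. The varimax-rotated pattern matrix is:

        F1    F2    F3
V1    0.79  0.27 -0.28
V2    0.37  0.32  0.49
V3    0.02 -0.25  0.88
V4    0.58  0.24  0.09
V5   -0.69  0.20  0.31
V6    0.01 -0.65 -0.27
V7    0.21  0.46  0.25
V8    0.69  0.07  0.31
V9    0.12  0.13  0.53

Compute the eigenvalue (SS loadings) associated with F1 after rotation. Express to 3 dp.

2.109

SS loadings for F1 = 0.79² + 0.37² + 0.02² + 0.58² + (-0.69)² + 0.01² + 0.21² + 0.69² + 0.12² = 0.6241 + 0.1369 + 0.0004 + 0.3364 + 0.4761 + 0.0001 + 0.0441 + 0.4761 + 0.0144 = 2.1086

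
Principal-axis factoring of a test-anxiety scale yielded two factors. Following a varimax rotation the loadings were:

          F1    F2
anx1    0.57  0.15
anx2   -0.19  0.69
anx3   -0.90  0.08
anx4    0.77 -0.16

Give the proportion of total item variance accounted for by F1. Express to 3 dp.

SS loadings for F1 = 0.57² + (-0.19)² + (-0.90)² + 0.77² = 1.7639
Proportion of variance = 1.7639 / 4 = 0.4410.

0.441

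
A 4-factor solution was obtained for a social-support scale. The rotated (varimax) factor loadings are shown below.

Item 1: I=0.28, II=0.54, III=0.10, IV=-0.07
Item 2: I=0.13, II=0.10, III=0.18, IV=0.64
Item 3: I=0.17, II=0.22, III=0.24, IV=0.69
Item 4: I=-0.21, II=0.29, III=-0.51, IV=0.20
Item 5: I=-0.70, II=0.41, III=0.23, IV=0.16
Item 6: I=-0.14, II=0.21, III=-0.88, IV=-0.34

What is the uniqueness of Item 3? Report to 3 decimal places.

0.389

h² = 0.17² + 0.22² + 0.24² + 0.69² = 0.0289 + 0.0484 + 0.0576 + 0.4761 = 0.6110
Uniqueness u² = 1 − h² = 1 − 0.6110 = 0.3890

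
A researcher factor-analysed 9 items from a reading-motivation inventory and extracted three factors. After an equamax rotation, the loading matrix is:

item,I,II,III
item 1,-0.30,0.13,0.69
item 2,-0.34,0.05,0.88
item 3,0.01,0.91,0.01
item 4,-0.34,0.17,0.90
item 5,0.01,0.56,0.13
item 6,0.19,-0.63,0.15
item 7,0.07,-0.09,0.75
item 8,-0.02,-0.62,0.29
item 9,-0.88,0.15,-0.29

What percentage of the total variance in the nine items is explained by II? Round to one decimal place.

22.2%

SS loadings for II = 0.13² + 0.05² + 0.91² + 0.17² + 0.56² + (-0.63)² + (-0.09)² + (-0.62)² + 0.15² = 2.0019
With 9 standardized items, total variance = 9. Proportion = 2.0019/9 = 0.2224 → 22.24%.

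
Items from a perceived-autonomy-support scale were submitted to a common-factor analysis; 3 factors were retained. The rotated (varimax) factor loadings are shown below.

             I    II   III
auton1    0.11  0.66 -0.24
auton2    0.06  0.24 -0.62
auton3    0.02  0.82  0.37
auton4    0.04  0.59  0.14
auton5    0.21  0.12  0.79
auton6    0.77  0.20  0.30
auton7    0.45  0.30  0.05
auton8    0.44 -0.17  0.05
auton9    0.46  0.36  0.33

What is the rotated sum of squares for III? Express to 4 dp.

1.4265

SS loadings for III = (-0.24)² + (-0.62)² + 0.37² + 0.14² + 0.79² + 0.30² + 0.05² + 0.05² + 0.33² = 0.0576 + 0.3844 + 0.1369 + 0.0196 + 0.6241 + 0.0900 + 0.0025 + 0.0025 + 0.1089 = 1.4265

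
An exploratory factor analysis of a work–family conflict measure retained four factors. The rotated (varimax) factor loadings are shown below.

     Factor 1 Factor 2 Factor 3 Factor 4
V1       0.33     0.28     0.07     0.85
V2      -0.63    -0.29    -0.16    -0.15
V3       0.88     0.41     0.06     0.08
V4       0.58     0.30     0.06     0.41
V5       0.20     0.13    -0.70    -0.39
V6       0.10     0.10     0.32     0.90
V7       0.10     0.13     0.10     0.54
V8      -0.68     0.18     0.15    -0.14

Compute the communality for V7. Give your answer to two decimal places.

h² = 0.10² + 0.13² + 0.10² + 0.54² = 0.0100 + 0.0169 + 0.0100 + 0.2916 = 0.3285

0.33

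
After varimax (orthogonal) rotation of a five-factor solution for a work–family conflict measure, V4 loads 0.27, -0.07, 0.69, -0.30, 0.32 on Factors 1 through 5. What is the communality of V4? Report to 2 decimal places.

0.75

h² = 0.27² + (-0.07)² + 0.69² + (-0.30)² + 0.32² = 0.0729 + 0.0049 + 0.4761 + 0.0900 + 0.1024 = 0.7463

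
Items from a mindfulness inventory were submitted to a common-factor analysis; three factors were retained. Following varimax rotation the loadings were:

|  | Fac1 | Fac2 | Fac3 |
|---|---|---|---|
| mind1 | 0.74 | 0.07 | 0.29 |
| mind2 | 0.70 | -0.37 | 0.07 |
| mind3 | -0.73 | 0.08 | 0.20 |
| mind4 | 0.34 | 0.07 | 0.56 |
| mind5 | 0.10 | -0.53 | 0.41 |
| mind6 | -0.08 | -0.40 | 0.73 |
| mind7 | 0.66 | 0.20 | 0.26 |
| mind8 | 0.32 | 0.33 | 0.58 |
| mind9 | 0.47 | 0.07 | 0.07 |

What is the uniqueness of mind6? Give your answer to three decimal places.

h² = (-0.08)² + (-0.40)² + 0.73² = 0.0064 + 0.1600 + 0.5329 = 0.6993
Uniqueness u² = 1 − h² = 1 − 0.6993 = 0.3007

0.301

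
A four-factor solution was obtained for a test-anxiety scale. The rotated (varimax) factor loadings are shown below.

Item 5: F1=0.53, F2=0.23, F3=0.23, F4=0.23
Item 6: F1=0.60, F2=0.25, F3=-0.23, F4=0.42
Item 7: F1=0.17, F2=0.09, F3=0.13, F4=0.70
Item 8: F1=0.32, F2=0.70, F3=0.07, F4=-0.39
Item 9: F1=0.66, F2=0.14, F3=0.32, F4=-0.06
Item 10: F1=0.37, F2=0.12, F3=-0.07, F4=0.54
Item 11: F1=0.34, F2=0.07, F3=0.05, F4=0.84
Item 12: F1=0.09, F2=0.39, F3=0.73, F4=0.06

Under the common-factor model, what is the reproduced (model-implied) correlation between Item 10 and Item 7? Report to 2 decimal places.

0.44

r̂ = Σ λ_i·λ_j across factors = (0.37)(0.17) + (0.12)(0.09) + (-0.07)(0.13) + (0.54)(0.70)
  = +0.0629 +0.0108 -0.0091 +0.3780 = 0.4426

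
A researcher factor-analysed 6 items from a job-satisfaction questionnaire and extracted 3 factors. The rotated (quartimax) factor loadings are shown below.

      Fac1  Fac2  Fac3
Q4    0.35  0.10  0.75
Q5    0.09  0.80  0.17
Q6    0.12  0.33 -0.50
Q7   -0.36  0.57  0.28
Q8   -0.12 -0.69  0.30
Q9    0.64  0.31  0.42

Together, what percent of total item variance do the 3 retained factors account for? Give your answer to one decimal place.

59.0%

Communalities: 0.6950, 0.6770, 0.3733, 0.5329, 0.5805, 0.6821; Σh² = 3.5408.
Total variance with 6 standardized items is 6, so the solution explains 3.5408/6 = 0.5901 = 59.01%.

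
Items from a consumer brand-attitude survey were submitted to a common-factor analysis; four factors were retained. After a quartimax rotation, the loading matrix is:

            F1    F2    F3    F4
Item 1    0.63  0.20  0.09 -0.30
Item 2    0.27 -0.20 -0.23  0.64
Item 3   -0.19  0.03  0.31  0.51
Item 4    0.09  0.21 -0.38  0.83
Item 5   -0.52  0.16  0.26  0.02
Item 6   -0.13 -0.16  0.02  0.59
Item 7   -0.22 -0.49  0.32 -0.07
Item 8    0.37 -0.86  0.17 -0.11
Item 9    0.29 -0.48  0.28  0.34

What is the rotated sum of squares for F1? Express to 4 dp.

1.0707

SS loadings for F1 = 0.63² + 0.27² + (-0.19)² + 0.09² + (-0.52)² + (-0.13)² + (-0.22)² + 0.37² + 0.29² = 0.3969 + 0.0729 + 0.0361 + 0.0081 + 0.2704 + 0.0169 + 0.0484 + 0.1369 + 0.0841 = 1.0707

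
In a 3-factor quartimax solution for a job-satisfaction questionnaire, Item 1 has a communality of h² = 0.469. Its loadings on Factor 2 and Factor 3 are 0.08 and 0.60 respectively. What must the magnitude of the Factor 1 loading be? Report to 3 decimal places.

0.320

Under orthogonal rotation h² = Σλ², so λ_Factor 1² = h² − (0.3664) = 0.469 − 0.3664 = 0.1026.
|λ| = √0.1026 = 0.3203.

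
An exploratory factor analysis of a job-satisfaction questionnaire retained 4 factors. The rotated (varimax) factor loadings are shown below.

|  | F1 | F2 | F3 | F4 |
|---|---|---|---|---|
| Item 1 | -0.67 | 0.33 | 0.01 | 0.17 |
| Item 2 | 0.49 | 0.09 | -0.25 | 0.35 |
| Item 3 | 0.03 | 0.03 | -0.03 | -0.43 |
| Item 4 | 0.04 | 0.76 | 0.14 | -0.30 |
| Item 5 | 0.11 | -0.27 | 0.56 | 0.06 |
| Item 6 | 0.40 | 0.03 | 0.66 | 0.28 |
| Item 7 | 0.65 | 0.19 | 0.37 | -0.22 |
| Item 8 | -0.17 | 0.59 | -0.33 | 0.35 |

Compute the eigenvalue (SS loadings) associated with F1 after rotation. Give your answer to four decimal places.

1.3150

SS loadings for F1 = (-0.67)² + 0.49² + 0.03² + 0.04² + 0.11² + 0.40² + 0.65² + (-0.17)² = 0.4489 + 0.2401 + 0.0009 + 0.0016 + 0.0121 + 0.1600 + 0.4225 + 0.0289 = 1.3150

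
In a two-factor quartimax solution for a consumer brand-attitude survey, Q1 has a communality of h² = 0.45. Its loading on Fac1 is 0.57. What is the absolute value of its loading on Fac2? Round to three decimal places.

0.354

Under orthogonal rotation h² = Σλ², so λ_Fac2² = h² − (0.3249) = 0.45 − 0.3249 = 0.1251.
|λ| = √0.1251 = 0.3537.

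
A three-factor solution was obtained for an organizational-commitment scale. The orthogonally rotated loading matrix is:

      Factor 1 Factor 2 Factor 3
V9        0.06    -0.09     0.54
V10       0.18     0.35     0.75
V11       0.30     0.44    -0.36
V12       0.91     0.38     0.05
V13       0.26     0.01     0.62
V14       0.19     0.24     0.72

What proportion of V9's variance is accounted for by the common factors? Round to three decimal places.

0.303

h² = 0.06² + (-0.09)² + 0.54² = 0.0036 + 0.0081 + 0.2916 = 0.3033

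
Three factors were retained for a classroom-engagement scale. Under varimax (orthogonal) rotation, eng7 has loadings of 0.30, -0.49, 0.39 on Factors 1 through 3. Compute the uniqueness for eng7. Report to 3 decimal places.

h² = 0.30² + (-0.49)² + 0.39² = 0.0900 + 0.2401 + 0.1521 = 0.4822
Uniqueness u² = 1 − h² = 1 − 0.4822 = 0.5178

0.518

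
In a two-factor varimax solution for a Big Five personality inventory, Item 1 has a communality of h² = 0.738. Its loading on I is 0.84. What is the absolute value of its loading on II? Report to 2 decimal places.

Under orthogonal rotation h² = Σλ², so λ_II² = h² − (0.7056) = 0.738 − 0.7056 = 0.0324.
|λ| = √0.0324 = 0.1800.

0.18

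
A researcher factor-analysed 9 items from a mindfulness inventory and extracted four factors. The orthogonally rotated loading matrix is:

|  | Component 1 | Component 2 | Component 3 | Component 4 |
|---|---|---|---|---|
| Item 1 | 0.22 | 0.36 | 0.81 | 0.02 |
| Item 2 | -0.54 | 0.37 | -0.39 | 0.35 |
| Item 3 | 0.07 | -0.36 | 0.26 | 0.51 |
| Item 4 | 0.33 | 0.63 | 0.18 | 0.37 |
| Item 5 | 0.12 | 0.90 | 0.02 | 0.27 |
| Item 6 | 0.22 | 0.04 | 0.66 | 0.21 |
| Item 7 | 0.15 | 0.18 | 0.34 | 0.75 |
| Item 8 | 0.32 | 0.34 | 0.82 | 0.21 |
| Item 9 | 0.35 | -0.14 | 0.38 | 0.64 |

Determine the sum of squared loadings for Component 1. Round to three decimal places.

SS loadings for Component 1 = 0.22² + (-0.54)² + 0.07² + 0.33² + 0.12² + 0.22² + 0.15² + 0.32² + 0.35² = 0.0484 + 0.2916 + 0.0049 + 0.1089 + 0.0144 + 0.0484 + 0.0225 + 0.1024 + 0.1225 = 0.7640

0.764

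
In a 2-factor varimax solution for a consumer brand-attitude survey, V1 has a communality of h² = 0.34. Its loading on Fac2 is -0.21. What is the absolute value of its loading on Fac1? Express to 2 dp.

0.54

Under orthogonal rotation h² = Σλ², so λ_Fac1² = h² − (0.0441) = 0.34 − 0.0441 = 0.2959.
|λ| = √0.2959 = 0.5440.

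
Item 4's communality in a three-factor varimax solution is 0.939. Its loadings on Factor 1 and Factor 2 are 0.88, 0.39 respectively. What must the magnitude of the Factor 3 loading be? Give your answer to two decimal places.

0.11

Under orthogonal rotation h² = Σλ², so λ_Factor 3² = h² − (0.9265) = 0.939 − 0.9265 = 0.0125.
|λ| = √0.0125 = 0.1118.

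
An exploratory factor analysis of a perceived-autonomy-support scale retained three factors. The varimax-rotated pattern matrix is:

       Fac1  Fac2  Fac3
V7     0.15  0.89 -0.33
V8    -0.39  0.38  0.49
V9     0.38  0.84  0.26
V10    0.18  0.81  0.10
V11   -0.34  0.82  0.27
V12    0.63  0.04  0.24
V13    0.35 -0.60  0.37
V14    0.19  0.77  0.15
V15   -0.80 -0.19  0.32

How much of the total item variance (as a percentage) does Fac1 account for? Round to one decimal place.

SS loadings for Fac1 = 0.15² + (-0.39)² + 0.38² + 0.18² + (-0.34)² + 0.63² + 0.35² + 0.19² + (-0.80)² = 1.6625
With 9 standardized items, total variance = 9. Proportion = 1.6625/9 = 0.1847 → 18.47%.

18.5%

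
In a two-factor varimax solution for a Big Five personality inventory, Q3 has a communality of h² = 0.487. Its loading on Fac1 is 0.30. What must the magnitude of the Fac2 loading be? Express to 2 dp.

0.63

Under orthogonal rotation h² = Σλ², so λ_Fac2² = h² − (0.0900) = 0.487 − 0.0900 = 0.3970.
|λ| = √0.3970 = 0.6301.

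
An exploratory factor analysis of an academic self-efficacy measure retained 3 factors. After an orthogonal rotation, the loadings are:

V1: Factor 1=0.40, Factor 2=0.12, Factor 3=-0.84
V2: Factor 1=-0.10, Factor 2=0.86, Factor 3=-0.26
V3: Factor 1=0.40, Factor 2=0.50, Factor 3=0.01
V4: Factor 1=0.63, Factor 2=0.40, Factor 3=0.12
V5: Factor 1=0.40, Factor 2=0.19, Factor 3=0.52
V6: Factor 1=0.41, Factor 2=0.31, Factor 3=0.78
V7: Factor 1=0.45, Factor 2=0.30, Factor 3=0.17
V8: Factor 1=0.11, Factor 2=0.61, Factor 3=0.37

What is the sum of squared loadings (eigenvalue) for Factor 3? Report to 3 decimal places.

SS loadings for Factor 3 = (-0.84)² + (-0.26)² + 0.01² + 0.12² + 0.52² + 0.78² + 0.17² + 0.37² = 0.7056 + 0.0676 + 0.0001 + 0.0144 + 0.2704 + 0.6084 + 0.0289 + 0.1369 = 1.8323

1.832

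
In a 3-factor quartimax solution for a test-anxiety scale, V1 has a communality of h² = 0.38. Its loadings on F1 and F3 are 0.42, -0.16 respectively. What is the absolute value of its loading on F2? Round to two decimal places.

Under orthogonal rotation h² = Σλ², so λ_F2² = h² − (0.2020) = 0.38 − 0.2020 = 0.1780.
|λ| = √0.1780 = 0.4219.

0.42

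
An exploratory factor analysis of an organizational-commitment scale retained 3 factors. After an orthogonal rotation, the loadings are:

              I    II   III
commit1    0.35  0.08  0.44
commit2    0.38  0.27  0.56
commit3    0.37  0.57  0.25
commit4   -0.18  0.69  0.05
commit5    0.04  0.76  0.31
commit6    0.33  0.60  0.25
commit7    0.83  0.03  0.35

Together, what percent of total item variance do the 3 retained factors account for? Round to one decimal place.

55.8%

Communalities: 0.3225, 0.5309, 0.5243, 0.5110, 0.6753, 0.5314, 0.8123; Σh² = 3.9077.
Total variance with 7 standardized items is 7, so the solution explains 3.9077/7 = 0.5582 = 55.82%.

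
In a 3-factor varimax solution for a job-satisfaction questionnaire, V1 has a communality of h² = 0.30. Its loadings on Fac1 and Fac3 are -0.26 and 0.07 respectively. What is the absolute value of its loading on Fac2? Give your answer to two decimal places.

0.48

Under orthogonal rotation h² = Σλ², so λ_Fac2² = h² − (0.0725) = 0.30 − 0.0725 = 0.2275.
|λ| = √0.2275 = 0.4770.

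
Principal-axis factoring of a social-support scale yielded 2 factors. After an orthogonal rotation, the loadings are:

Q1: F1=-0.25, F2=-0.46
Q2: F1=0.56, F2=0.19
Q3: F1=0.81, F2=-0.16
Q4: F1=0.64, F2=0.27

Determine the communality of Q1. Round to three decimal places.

0.274

h² = (-0.25)² + (-0.46)² = 0.0625 + 0.2116 = 0.2741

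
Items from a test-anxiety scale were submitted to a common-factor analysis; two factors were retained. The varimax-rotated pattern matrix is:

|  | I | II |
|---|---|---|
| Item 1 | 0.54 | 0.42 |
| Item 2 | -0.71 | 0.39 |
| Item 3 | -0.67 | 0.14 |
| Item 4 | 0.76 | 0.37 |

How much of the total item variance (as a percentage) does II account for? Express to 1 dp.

12.1%

SS loadings for II = 0.42² + 0.39² + 0.14² + 0.37² = 0.4850
With 4 standardized items, total variance = 4. Proportion = 0.4850/4 = 0.1212 → 12.12%.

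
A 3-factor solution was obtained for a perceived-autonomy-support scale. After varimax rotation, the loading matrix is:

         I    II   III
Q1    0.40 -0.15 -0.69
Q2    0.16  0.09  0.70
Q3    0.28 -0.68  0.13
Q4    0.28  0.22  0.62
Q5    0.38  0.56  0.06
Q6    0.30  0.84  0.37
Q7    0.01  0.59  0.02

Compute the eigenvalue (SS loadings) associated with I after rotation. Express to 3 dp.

0.577

SS loadings for I = 0.40² + 0.16² + 0.28² + 0.28² + 0.38² + 0.30² + 0.01² = 0.1600 + 0.0256 + 0.0784 + 0.0784 + 0.1444 + 0.0900 + 0.0001 = 0.5769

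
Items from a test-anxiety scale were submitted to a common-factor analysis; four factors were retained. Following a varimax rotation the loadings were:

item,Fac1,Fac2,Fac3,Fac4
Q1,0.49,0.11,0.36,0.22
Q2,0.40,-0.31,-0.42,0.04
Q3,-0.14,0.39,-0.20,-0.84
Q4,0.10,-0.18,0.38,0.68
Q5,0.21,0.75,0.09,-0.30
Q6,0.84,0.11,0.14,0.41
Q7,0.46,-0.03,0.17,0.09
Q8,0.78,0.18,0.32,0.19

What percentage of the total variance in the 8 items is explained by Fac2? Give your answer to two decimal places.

SS loadings for Fac2 = 0.11² + (-0.31)² + 0.39² + (-0.18)² + 0.75² + 0.11² + (-0.03)² + 0.18² = 0.9006
With 8 standardized items, total variance = 8. Proportion = 0.9006/8 = 0.1126 → 11.26%.

11.26%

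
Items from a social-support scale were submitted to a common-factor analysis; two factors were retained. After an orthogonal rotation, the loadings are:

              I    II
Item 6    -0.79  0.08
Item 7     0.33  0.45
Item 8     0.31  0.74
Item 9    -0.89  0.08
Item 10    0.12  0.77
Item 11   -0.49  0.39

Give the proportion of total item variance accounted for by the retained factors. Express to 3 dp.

0.564

Communalities: 0.6305, 0.3114, 0.6437, 0.7985, 0.6073, 0.3922; Σh² = 3.3836.
Total variance with 6 standardized items is 6, so the solution explains 3.3836/6 = 0.5639.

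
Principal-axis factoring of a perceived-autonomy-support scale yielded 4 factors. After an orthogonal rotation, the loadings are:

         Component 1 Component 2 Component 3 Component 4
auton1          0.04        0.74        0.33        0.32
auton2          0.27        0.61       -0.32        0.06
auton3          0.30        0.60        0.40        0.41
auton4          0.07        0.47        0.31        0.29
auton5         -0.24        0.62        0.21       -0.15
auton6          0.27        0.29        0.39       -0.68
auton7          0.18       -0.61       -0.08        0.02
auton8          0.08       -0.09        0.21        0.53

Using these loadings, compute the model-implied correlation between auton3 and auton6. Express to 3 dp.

r̂ = Σ λ_i·λ_j across factors = (0.30)(0.27) + (0.60)(0.29) + (0.40)(0.39) + (0.41)(-0.68)
  = +0.0810 +0.1740 +0.1560 -0.2788 = 0.1322

0.132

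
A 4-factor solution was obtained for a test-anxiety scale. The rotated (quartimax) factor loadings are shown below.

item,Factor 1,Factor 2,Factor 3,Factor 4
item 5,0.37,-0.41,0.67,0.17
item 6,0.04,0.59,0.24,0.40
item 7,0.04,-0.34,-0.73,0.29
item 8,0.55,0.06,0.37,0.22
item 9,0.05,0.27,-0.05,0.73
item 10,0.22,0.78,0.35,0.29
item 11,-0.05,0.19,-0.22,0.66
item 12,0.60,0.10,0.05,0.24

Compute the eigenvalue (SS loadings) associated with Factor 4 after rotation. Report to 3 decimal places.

SS loadings for Factor 4 = 0.17² + 0.40² + 0.29² + 0.22² + 0.73² + 0.29² + 0.66² + 0.24² = 0.0289 + 0.1600 + 0.0841 + 0.0484 + 0.5329 + 0.0841 + 0.4356 + 0.0576 = 1.4316

1.432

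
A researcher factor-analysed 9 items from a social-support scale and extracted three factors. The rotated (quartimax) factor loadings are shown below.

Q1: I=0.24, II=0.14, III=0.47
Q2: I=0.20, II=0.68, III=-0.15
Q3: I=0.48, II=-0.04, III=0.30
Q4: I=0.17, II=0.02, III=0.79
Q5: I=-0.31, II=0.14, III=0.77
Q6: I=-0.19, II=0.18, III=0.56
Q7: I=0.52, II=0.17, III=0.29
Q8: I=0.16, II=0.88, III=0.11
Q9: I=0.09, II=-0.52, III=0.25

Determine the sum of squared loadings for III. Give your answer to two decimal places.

2.02

SS loadings for III = 0.47² + (-0.15)² + 0.30² + 0.79² + 0.77² + 0.56² + 0.29² + 0.11² + 0.25² = 0.2209 + 0.0225 + 0.0900 + 0.6241 + 0.5929 + 0.3136 + 0.0841 + 0.0121 + 0.0625 = 2.0227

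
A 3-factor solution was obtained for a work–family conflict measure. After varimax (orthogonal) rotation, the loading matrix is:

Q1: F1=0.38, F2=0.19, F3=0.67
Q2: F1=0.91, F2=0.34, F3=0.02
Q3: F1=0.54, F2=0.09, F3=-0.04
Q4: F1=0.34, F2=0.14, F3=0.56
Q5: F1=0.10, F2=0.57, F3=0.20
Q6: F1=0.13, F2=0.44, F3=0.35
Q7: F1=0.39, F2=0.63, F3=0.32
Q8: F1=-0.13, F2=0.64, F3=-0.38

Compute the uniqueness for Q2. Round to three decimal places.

h² = 0.91² + 0.34² + 0.02² = 0.8281 + 0.1156 + 0.0004 = 0.9441
Uniqueness u² = 1 − h² = 1 − 0.9441 = 0.0559

0.056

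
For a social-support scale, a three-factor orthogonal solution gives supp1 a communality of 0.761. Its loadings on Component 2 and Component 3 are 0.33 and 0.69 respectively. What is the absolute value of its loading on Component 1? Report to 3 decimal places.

Under orthogonal rotation h² = Σλ², so λ_Component 1² = h² − (0.5850) = 0.761 − 0.5850 = 0.1760.
|λ| = √0.1760 = 0.4195.

0.420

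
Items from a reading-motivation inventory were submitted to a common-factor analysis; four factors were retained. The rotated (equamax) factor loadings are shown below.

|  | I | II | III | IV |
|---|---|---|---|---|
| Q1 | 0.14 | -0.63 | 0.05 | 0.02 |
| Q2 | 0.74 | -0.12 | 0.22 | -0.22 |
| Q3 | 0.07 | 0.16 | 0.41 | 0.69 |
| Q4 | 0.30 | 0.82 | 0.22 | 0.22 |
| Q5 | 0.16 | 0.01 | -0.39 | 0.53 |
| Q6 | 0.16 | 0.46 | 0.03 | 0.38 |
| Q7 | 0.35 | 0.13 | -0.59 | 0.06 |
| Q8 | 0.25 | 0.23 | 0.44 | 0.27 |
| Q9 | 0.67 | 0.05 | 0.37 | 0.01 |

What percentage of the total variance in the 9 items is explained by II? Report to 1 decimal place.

SS loadings for II = (-0.63)² + (-0.12)² + 0.16² + 0.82² + 0.01² + 0.46² + 0.13² + 0.23² + 0.05² = 1.3933
With 9 standardized items, total variance = 9. Proportion = 1.3933/9 = 0.1548 → 15.48%.

15.5%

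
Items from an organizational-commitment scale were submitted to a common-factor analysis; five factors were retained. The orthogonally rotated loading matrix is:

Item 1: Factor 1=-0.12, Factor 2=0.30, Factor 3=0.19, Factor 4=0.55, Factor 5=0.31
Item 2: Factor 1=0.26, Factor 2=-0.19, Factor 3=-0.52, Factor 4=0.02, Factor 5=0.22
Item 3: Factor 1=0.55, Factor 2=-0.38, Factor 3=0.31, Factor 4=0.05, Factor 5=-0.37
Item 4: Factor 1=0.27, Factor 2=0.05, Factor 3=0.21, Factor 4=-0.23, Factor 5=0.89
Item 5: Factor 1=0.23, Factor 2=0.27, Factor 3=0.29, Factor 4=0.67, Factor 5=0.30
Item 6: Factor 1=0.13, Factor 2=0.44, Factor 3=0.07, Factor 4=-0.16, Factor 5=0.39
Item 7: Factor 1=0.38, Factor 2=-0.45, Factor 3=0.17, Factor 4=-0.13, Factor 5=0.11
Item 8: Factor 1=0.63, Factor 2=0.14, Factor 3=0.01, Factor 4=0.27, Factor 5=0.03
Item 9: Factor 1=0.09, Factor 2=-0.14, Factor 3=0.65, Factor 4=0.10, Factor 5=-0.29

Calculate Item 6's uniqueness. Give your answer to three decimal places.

0.607

h² = 0.13² + 0.44² + 0.07² + (-0.16)² + 0.39² = 0.0169 + 0.1936 + 0.0049 + 0.0256 + 0.1521 = 0.3931
Uniqueness u² = 1 − h² = 1 − 0.3931 = 0.6069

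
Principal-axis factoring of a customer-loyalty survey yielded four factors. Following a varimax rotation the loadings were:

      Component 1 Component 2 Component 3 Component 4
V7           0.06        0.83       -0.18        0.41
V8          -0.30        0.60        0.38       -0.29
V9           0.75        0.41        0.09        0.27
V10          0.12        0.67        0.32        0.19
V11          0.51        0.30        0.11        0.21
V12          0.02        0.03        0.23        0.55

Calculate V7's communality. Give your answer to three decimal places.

h² = 0.06² + 0.83² + (-0.18)² + 0.41² = 0.0036 + 0.6889 + 0.0324 + 0.1681 = 0.8930

0.893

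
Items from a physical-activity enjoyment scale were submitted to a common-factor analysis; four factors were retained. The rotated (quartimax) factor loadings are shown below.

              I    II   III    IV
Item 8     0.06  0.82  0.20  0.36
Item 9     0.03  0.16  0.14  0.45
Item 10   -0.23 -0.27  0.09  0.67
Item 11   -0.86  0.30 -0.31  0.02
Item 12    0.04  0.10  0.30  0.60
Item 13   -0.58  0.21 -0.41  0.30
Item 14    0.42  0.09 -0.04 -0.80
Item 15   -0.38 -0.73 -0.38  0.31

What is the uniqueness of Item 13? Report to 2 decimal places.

0.36

h² = (-0.58)² + 0.21² + (-0.41)² + 0.30² = 0.3364 + 0.0441 + 0.1681 + 0.0900 = 0.6386
Uniqueness u² = 1 − h² = 1 − 0.6386 = 0.3614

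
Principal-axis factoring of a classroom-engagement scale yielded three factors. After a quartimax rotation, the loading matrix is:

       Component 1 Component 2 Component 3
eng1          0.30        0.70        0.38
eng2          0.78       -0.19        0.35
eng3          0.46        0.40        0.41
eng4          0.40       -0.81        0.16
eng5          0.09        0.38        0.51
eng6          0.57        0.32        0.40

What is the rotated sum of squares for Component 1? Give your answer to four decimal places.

SS loadings for Component 1 = 0.30² + 0.78² + 0.46² + 0.40² + 0.09² + 0.57² = 0.0900 + 0.6084 + 0.2116 + 0.1600 + 0.0081 + 0.3249 = 1.4030

1.4030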